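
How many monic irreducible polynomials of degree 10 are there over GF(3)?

5880

The number of monic irreducibles of degree 10 over GF(3) is (1/10)·Σ_{d∣10} μ(10/d) 3^d.
Divisors of 10: 1, 2, 5, 10; μ(10/d) for each: 1, -1, -1, 1.
Σ = 3^1 − 3^2 − 3^5 + 3^10 = 58800.
N = 58800/10 = 5880.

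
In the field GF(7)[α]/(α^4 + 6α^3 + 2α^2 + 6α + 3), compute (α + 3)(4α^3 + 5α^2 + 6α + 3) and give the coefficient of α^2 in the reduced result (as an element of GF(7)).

6

Multiply in GF(7)[α]: (α + 3)·(4α^3 + 5α^2 + 6α + 3) = 4α^4 + 3α^3 + 2.
Reduce using α^4 ≡ α^3 + 5α^2 + α + 4 (mod α^4 + 6α^3 + 2α^2 + 6α + 3).
Reduced: 6α^2 + 4α + 4.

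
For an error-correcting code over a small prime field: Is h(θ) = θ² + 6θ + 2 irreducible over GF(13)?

Yes

Check each element of GF(13) for a root: h(0)=2, h(1)=9, h(2)=5, h(3)=3, h(4)=3, h(5)=5, h(6)=9, h(7)=2, h(8)=10, h(9)=7, h(10)=6, h(11)=7, h(12)=10.
No roots. A degree-2 polynomial over a field with no linear factor is irreducible.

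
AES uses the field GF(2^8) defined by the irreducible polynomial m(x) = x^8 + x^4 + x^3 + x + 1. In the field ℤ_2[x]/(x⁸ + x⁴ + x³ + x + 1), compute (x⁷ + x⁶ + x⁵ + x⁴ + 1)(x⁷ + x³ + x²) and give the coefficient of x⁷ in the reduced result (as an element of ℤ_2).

Multiply in ℤ_2[x]: (x⁷ + x⁶ + x⁵ + x⁴ + 1)·(x⁷ + x³ + x²) = x¹⁴ + x¹³ + x¹² + x¹¹ + x¹⁰ + x⁷ + x⁶ + x³ + x².
Reduce using x⁸ ≡ x⁴ + x³ + x + 1 (mod x⁸ + x⁴ + x³ + x + 1).
Reduced: x².

0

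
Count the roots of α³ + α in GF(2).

2

Write h(α) = α³ + α.
Evaluate at each of the 2 elements of GF(2):
h(0) = 0 → root; h(1) = 0 → root.
Roots: {0, 1}.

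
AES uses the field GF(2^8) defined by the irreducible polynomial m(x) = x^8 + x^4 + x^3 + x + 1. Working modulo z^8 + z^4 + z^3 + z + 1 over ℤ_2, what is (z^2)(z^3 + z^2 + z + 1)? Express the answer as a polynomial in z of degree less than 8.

Multiply in ℤ_2[z]: (z^2)·(z^3 + z^2 + z + 1) = z^5 + z^4 + z^3 + z^2.
Reduced: z^5 + z^4 + z^3 + z^2.

z^5 + z^4 + z^3 + z^2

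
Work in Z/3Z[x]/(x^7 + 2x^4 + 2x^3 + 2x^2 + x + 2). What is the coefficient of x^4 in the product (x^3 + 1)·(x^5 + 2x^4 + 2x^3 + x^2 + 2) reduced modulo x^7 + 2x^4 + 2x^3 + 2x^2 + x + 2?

2

Multiply in Z/3Z[x]: (x^3 + 1)·(x^5 + 2x^4 + 2x^3 + x^2 + 2) = x^8 + 2x^7 + 2x^6 + 2x^5 + 2x^4 + x^3 + x^2 + 2.
Reduce using x^7 ≡ x^4 + x^3 + x^2 + 2x + 1 (mod x^7 + 2x^4 + 2x^3 + 2x^2 + x + 2).
Reduced: 2x^6 + 2x^4 + x^3 + 2x^2 + 2x + 1.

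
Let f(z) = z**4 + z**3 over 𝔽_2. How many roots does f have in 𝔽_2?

2

Evaluate at each of the 2 elements of 𝔽_2:
f(0) = 0 → root; f(1) = 0 → root.
Roots: {0, 1}.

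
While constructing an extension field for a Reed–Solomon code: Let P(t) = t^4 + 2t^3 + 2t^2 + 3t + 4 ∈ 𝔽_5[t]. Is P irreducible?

Check for roots in 𝔽_5: P(0) = 4; P(1) = 2; P(2) = 0 → root; P(3) = 1; P(4) = 2.
P(2) = 0, so (t − 2) divides P(t); P is reducible.

No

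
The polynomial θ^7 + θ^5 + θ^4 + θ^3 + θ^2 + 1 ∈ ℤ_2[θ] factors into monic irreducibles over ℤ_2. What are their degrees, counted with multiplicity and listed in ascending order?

Write f(θ) = θ^7 + θ^5 + θ^4 + θ^3 + θ^2 + 1.
Roots in ℤ_2: f(0) = 1; f(1) = 0 → root.
Linear factors from roots: (θ + 1).
Complete factorization: f(θ) = (θ + 1)·(θ^2 + θ + 1)^3.
Factor degrees with multiplicity: 1 + 2 + 2 + 2 = 7.

1, 2, 2, 2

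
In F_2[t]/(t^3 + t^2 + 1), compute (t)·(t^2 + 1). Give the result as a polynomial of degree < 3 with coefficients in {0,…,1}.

t^2 + t + 1

Multiply in F_2[t]: (t)·(t^2 + 1) = t^3 + t.
Reduce using t^3 ≡ t^2 + 1 (mod t^3 + t^2 + 1).
Reduced: t^2 + t + 1.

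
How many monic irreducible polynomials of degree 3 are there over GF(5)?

40

By the necklace-counting formula, N_5(3) = (1/3) Σ_{d|3} μ(3/d)·5^d.
Divisors of 3: 1, 3; μ(3/d) for each: -1, 1.
Σ = − 5^1 + 5^3 = 120.
N = 120/3 = 40.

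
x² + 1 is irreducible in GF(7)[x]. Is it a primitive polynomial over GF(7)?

Write f(x) = x² + 1.
|GF(7^2)^×| = 7^2 − 1 = 48. Prime factorization: 48 = 2^4·3.
f is primitive ⇔ x has order 48 in GF(7)[x]/(f), i.e. x^(48/q) ≠ 1 for each prime q | 48.
x^(24) mod f = 1
x^(16) mod f = 1
Since x^(24) = 1, the order of x divides 24 < 48; not primitive.

No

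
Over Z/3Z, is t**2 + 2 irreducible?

Write m(t) = t**2 + 2.
Check for roots in Z/3Z: m(0) = 2; m(1) = 0 → root; m(2) = 0 → root.
m(1) = 0, so (t − 1) divides m(t); m is reducible.

No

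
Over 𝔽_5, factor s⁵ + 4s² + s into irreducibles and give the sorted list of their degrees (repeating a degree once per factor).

1, 1, 3

Write h(s) = s⁵ + 4s² + s.
Roots in 𝔽_5: h(0) = 0 → root; h(1) = 1; h(2) = 0 → root; h(3) = 2; h(4) = 2.
Linear factors from roots: (s), (s + 3).
Complete factorization: h(s) = (s)·(s + 3)·(s³ + 2s² + 4s + 2).
Factor degrees with multiplicity: 1 + 1 + 3 = 5.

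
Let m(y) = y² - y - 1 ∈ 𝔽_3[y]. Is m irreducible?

Yes

Check for roots in 𝔽_3: m(0) = 2; m(1) = 2; m(2) = 1.
No roots. A degree-2 polynomial over a field with no linear factor is irreducible.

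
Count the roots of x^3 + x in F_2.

Write P(x) = x^3 + x.
Evaluate at each of the 2 elements of F_2:
P(0) = 0 → root; P(1) = 0 → root.
Roots: {0, 1}.

2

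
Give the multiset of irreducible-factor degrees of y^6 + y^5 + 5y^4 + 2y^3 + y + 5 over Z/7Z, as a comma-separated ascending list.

1, 1, 4

Write f(y) = y^6 + y^5 + 5y^4 + 2y^3 + y + 5.
Linear factors from roots: (y + 1).
Complete factorization: f(y) = (y + 1)^2·(y^4 + 6y^3 + 6y^2 + 5y + 5).
Factor degrees with multiplicity: 1 + 1 + 4 = 6.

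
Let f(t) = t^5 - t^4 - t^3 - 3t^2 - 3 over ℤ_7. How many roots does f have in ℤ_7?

Evaluate at each of the 7 elements of ℤ_7:
f(0) = 4; f(1) = 0 → root; f(2) = 0 → root; f(3) = 0 → root; f(4) = 2; f(5) = 1; f(6) = 0 → root.
Roots: {1, 2, 3, 6}.

4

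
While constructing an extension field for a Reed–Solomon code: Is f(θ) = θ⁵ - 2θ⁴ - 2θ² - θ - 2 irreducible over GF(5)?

Yes

Check for roots in GF(5): f(0) = 3; f(1) = 4; f(2) = 3; f(3) = 3; f(4) = 4.
No roots, so no linear factors.
Degree-2 irreducible divisors: test the 10 monic irreducibles of degree 2 over GF(5).
None of them divide f (all give nonzero remainder).
No irreducible factor of degree ≤ 2 exists, so f is irreducible over GF(5).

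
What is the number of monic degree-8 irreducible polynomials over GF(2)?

30

Gauss's count: N_{2}(8) = (1/8) Σ_{d|8} μ(8/d)·2^d.
Divisors of 8: 1, 2, 4, 8; μ(8/d) for each: 0, 0, -1, 1.
Σ = − 2^4 + 2^8 = 240.
N = 240/8 = 30.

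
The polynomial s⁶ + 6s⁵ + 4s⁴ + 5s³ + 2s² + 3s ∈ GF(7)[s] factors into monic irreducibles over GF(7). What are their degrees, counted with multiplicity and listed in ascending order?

1, 1, 1, 3

Write h(s) = s⁶ + 6s⁵ + 4s⁴ + 5s³ + 2s² + 3s.
Linear factors from roots: (s), (s + 6), (s + 1).
Complete factorization: h(s) = (s)·(s + 1)·(s + 6)·(s³ + 6s² + 5s + 4).
Factor degrees with multiplicity: 1 + 1 + 1 + 3 = 6.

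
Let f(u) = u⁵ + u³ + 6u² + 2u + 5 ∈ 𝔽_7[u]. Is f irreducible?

Check for roots in 𝔽_7: f(0) = 5; f(1) = 1; f(2) = 3; f(3) = 6; f(4) = 0 → root; f(5) = 6; f(6) = 0 → root.
f(4) = 0, so (u − 4) divides f(u); f is reducible.

No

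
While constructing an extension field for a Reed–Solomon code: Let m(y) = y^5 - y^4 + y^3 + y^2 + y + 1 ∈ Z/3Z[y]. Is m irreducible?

Check for roots in Z/3Z: m(0) = 1; m(1) = 1; m(2) = 1.
No roots, so no linear factors.
Monic irreducibles of degree 2 over GF(3): y^2 + 1, y^2 + y - 1, y^2 - y - 1.
None of them divide m (all give nonzero remainder).
No irreducible factor of degree ≤ 2 exists, so m is irreducible over GF(3).

Yes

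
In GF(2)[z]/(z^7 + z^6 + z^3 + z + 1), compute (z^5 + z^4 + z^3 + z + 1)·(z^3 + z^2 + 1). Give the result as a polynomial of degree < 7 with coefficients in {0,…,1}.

z^6 + z^4 + z

Multiply in GF(2)[z]: (z^5 + z^4 + z^3 + z + 1)·(z^3 + z^2 + 1) = z^8 + z^3 + z^2 + z + 1.
Reduce using z^7 ≡ z^6 + z^3 + z + 1 (mod z^7 + z^6 + z^3 + z + 1).
Reduced: z^6 + z^4 + z.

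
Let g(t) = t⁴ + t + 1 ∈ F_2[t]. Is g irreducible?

Check for roots in F_2: g(0) = 1; g(1) = 1.
No roots, so no linear factors.
Monic irreducibles of degree 2 over GF(2): t² + t + 1.
None of them divide g (all give nonzero remainder).
No irreducible factor of degree ≤ 2 exists, so g is irreducible over GF(2).

Yes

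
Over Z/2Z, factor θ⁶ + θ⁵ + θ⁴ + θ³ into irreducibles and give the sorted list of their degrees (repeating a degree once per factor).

Write g(θ) = θ⁶ + θ⁵ + θ⁴ + θ³.
Roots in Z/2Z: g(0) = 0 → root; g(1) = 0 → root.
Linear factors from roots: (θ), (θ + 1).
Complete factorization: g(θ) = (θ)^3·(θ + 1)^3.
Factor degrees with multiplicity: 1 + 1 + 1 + 1 + 1 + 1 = 6.

1, 1, 1, 1, 1, 1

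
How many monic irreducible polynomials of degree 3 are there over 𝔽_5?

x^(5^3) − x is the product of all monic irreducibles of degree dividing 3; Möbius inversion gives N = (1/3) Σ μ(3/d)·5^d.
Divisors of 3: 1, 3; μ(3/d) for each: -1, 1.
Σ = − 5^1 + 5^3 = 120.
N = 120/3 = 40.

40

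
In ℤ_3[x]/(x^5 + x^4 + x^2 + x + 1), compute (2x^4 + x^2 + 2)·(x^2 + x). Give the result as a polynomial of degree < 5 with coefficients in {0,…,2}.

x^4 + 2x^3

Multiply in ℤ_3[x]: (2x^4 + x^2 + 2)·(x^2 + x) = 2x^6 + 2x^5 + x^4 + x^3 + 2x^2 + 2x.
Reduce using x^5 ≡ 2x^4 + 2x^2 + 2x + 2 (mod x^5 + x^4 + x^2 + x + 1).
Reduced: x^4 + 2x^3.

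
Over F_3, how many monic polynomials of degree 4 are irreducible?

18

By the necklace-counting formula, N_3(4) = (1/4) Σ_{d|4} μ(4/d)·3^d.
Divisors of 4: 1, 2, 4; μ(4/d) for each: 0, -1, 1.
Σ = − 3^2 + 3^4 = 72.
N = 72/4 = 18.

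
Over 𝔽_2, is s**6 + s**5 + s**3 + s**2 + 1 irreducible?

Write m(s) = s**6 + s**5 + s**3 + s**2 + 1.
Check for roots in 𝔽_2: m(0) = 1; m(1) = 1.
No roots, so no linear factors.
Monic irreducibles of degree 2 over GF(2): s**2 + s + 1.
None of them divide m (all give nonzero remainder).
Monic irreducibles of degree 3 over GF(2): s**3 + s + 1, s**3 + s**2 + 1.
None of them divide m (all give nonzero remainder).
No irreducible factor of degree ≤ 3 exists, so m is irreducible over GF(2).

Yes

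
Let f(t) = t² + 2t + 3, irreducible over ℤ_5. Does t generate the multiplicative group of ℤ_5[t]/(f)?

Yes

|GF(5^2)^×| = 5^2 − 1 = 24. Prime factorization: 24 = 2^3·3.
f is primitive ⇔ t has order 24 in GF(5)[t]/(f), i.e. t^(24/q) ≠ 1 for each prime q | 24.
t^(12) mod f = 4.
t^(8) mod f = 4t + 1.
None equal 1, so t has full order 24; f is primitive.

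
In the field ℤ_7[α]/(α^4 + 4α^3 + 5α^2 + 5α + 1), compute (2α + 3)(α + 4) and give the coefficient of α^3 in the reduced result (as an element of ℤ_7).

0

Multiply in ℤ_7[α]: (2α + 3)·(α + 4) = 2α^2 + 4α + 5.
Reduced: 2α^2 + 4α + 5.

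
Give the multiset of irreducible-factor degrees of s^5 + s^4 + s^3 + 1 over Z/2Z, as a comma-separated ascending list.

1, 1, 3

Write g(s) = s^5 + s^4 + s^3 + 1.
Roots in Z/2Z: g(0) = 1; g(1) = 0 → root.
Linear factors from roots: (s + 1).
Complete factorization: g(s) = (s + 1)^2·(s^3 + s^2 + 1).
Factor degrees with multiplicity: 1 + 1 + 3 = 5.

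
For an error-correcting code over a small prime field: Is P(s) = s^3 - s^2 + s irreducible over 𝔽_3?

No

Check for roots in 𝔽_3: P(0) = 0 → root; P(1) = 1; P(2) = 0 → root.
P(0) = 0, so (s) divides P(s); P is reducible.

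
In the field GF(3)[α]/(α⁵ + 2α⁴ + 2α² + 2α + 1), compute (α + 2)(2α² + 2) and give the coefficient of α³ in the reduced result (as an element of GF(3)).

Multiply in GF(3)[α]: (α + 2)·(2α² + 2) = 2α³ + α² + 2α + 1.
Reduced: 2α³ + α² + 2α + 1.

2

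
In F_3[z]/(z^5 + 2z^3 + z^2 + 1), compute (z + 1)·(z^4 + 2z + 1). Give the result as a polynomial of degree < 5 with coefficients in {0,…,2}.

z^4 + z^3 + z^2

Multiply in F_3[z]: (z + 1)·(z^4 + 2z + 1) = z^5 + z^4 + 2z^2 + 1.
Reduce using z^5 ≡ z^3 + 2z^2 + 2 (mod z^5 + 2z^3 + z^2 + 1).
Reduced: z^4 + z^3 + z^2.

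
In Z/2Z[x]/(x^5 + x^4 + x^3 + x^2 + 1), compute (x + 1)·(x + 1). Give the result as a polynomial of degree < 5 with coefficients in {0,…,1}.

Multiply in Z/2Z[x]: (x + 1)·(x + 1) = x^2 + 1.
Reduced: x^2 + 1.

x^2 + 1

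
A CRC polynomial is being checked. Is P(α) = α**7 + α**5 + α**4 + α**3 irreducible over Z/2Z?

No

Check for roots in Z/2Z: P(0) = 0 → root; P(1) = 0 → root.
P(0) = 0, so (α) divides P(α); P is reducible.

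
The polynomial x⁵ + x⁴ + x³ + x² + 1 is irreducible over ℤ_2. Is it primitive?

Write f(x) = x⁵ + x⁴ + x³ + x² + 1.
|GF(2^5)^×| = 2^5 − 1 = 31. Prime factorization: 31 = 31.
f is primitive ⇔ x has order 31 in GF(2)[x]/(f), i.e. x^(31/q) ≠ 1 for each prime q | 31.
x^(1) mod f = x.
None equal 1, so x has full order 31; f is primitive.

Yes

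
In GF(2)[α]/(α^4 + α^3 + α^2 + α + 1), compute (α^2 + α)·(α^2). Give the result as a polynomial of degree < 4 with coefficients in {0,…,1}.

Multiply in GF(2)[α]: (α^2 + α)·(α^2) = α^4 + α^3.
Reduce using α^4 ≡ α^3 + α^2 + α + 1 (mod α^4 + α^3 + α^2 + α + 1).
Reduced: α^2 + α + 1.

α^2 + α + 1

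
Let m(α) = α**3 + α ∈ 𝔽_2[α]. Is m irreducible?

Check for roots in 𝔽_2: m(0) = 0 → root; m(1) = 0 → root.
m(0) = 0, so (α) divides m(α); m is reducible.

No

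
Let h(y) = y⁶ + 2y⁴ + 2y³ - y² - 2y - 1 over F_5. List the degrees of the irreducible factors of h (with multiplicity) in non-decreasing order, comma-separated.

6

Roots in F_5: h(0) = 4; h(1) = 1; h(2) = 3; h(3) = 4; h(4) = 1.
Complete factorization: h(y) = (y⁶ + 2y⁴ + 2y³ - y² - 2y - 1).
Factor degrees with multiplicity: 6 = 6.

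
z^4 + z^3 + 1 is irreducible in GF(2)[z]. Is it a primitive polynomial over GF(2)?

Write f(z) = z^4 + z^3 + 1.
|GF(2^4)^×| = 2^4 − 1 = 15. Prime factorization: 15 = 3·5.
f is primitive ⇔ z has order 15 in GF(2)[z]/(f), i.e. z^(15/q) ≠ 1 for each prime q | 15.
z^(5) mod f = z^3 + z + 1.
z^(3) mod f = z^3.
None equal 1, so z has full order 15; f is primitive.

Yes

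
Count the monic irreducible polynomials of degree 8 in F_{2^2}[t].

8160

Gauss's count: N_{4}(8) = (1/8) Σ_{d|8} μ(8/d)·4^d.
Divisors of 8: 1, 2, 4, 8; μ(8/d) for each: 0, 0, -1, 1.
Σ = − 4^4 + 4^8 = 65280.
N = 65280/8 = 8160.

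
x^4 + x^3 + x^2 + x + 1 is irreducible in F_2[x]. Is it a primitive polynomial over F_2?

Write f(x) = x^4 + x^3 + x^2 + x + 1.
|GF(2^4)^×| = 2^4 − 1 = 15. Prime factorization: 15 = 3·5.
f is primitive ⇔ x has order 15 in GF(2)[x]/(f), i.e. x^(15/q) ≠ 1 for each prime q | 15.
x^(5) mod f = 1
x^(3) mod f = x^3.
Since x^(5) = 1, the order of x divides 5 < 15; not primitive.

No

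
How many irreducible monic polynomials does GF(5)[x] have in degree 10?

Gauss's count: N_{5}(10) = (1/10) Σ_{d|10} μ(10/d)·5^d.
Divisors of 10: 1, 2, 5, 10; μ(10/d) for each: 1, -1, -1, 1.
Σ = 5^1 − 5^2 − 5^5 + 5^10 = 9762480.
N = 9762480/10 = 976248.

976248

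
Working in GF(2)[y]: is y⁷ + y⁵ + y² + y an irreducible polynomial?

Write f(y) = y⁷ + y⁵ + y² + y.
Check for roots in GF(2): f(0) = 0 → root; f(1) = 0 → root.
f(0) = 0, so (y) divides f(y); f is reducible.

No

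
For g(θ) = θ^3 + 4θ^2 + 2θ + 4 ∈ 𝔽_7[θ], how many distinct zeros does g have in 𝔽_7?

Evaluate at each of the 7 elements of 𝔽_7:
g(0) = 4; g(1) = 4; g(2) = 4; g(3) = 3; g(4) = 0 → root; g(5) = 1; g(6) = 5.
Roots: {4}.

1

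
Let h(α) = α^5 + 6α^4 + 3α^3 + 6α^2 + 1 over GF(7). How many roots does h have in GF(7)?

Evaluate at each of the 7 elements of GF(7):
h(0) = 1; h(1) = 3; h(2) = 2; h(3) = 4; h(4) = 0 → root; h(5) = 2; h(6) = 2.
Roots: {4}.

1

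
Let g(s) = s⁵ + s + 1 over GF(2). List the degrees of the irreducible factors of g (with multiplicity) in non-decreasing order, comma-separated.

Roots in GF(2): g(0) = 1; g(1) = 1.
Complete factorization: g(s) = (s² + s + 1)·(s³ + s² + 1).
Factor degrees with multiplicity: 2 + 3 = 5.

2, 3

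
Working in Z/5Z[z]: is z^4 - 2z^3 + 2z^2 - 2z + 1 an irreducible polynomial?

Write m(z) = z^4 - 2z^3 + 2z^2 - 2z + 1.
Check for roots in Z/5Z: m(0) = 1; m(1) = 0 → root; m(2) = 0 → root; m(3) = 0 → root; m(4) = 3.
m(1) = 0, so (z − 1) divides m(z); m is reducible.

No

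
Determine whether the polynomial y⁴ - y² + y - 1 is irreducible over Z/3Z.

No

Write g(y) = y⁴ - y² + y - 1.
Check for roots in Z/3Z: g(0) = 2; g(1) = 0 → root; g(2) = 1.
g(1) = 0, so (y − 1) divides g(y); g is reducible.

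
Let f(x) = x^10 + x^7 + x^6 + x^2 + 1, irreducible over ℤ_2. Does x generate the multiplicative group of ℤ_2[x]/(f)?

Yes

|GF(2^10)^×| = 2^10 − 1 = 1023. Prime factorization: 1023 = 3·11·31.
f is primitive ⇔ x has order 1023 in GF(2)[x]/(f), i.e. x^(1023/q) ≠ 1 for each prime q | 1023.
x^(341) mod f = x^9 + x^5.
x^(93) mod f = x^9 + x^7 + x^6 + x^2 + 1.
x^(33) mod f = x^8 + x^5 + x^4 + x^2 + x.
None equal 1, so x has full order 1023; f is primitive.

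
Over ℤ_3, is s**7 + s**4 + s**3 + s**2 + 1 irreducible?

Write m(s) = s**7 + s**4 + s**3 + s**2 + 1.
Check for roots in ℤ_3: m(0) = 1; m(1) = 2; m(2) = 1.
No roots, so no linear factors.
Monic irreducibles of degree 2 over GF(3): s**2 + 1, s**2 + s - 1, s**2 - s - 1.
None of them divide m (all give nonzero remainder).
Degree-3 irreducible divisors: test the 8 monic irreducibles of degree 3 over GF(3).
None of them divide m (all give nonzero remainder).
No irreducible factor of degree ≤ 3 exists, so m is irreducible over GF(3).

Yes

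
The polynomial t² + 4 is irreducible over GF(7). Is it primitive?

Write f(t) = t² + 4.
|GF(7^2)^×| = 7^2 − 1 = 48. Prime factorization: 48 = 2^4·3.
f is primitive ⇔ t has order 48 in GF(7)[t]/(f), i.e. t^(48/q) ≠ 1 for each prime q | 48.
t^(24) mod f = 1
t^(16) mod f = 2.
Since t^(24) = 1, the order of t divides 24 < 48; not primitive.

No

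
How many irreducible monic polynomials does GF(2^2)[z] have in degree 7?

x^(4^7) − x is the product of all monic irreducibles of degree dividing 7; Möbius inversion gives N = (1/7) Σ μ(7/d)·4^d.
Divisors of 7: 1, 7; μ(7/d) for each: -1, 1.
Σ = − 4^1 + 4^7 = 16380.
N = 16380/7 = 2340.

2340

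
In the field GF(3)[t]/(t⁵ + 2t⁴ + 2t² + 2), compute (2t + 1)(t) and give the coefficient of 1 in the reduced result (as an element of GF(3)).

0

Multiply in GF(3)[t]: (2t + 1)·(t) = 2t² + t.
Reduced: 2t² + t.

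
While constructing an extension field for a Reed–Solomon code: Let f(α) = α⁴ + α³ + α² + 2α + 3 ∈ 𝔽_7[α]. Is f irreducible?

Check for roots in 𝔽_7: f(0) = 3; f(1) = 1; f(2) = 0 → root; f(3) = 0 → root; f(4) = 4; f(5) = 4; f(6) = 2.
f(2) = 0, so (α − 2) divides f(α); f is reducible.

No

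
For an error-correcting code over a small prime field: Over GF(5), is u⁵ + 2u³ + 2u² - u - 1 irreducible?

Write m(u) = u⁵ + 2u³ + 2u² - u - 1.
Check for roots in GF(5): m(0) = 4; m(1) = 3; m(2) = 3; m(3) = 1; m(4) = 4.
No roots, so no linear factors.
Degree-2 irreducible divisors: test the 10 monic irreducibles of degree 2 over GF(5).
None of them divide m (all give nonzero remainder).
No irreducible factor of degree ≤ 2 exists, so m is irreducible over GF(5).

Yes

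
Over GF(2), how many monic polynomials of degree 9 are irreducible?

By the necklace-counting formula, N_2(9) = (1/9) Σ_{d|9} μ(9/d)·2^d.
Divisors of 9: 1, 3, 9; μ(9/d) for each: 0, -1, 1.
Σ = − 2^3 + 2^9 = 504.
N = 504/9 = 56.

56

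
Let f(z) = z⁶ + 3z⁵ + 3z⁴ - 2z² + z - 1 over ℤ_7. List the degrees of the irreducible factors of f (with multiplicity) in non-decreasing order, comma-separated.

Complete factorization: f(z) = (z⁶ + 3z⁵ + 3z⁴ - 2z² + z - 1).
Factor degrees with multiplicity: 6 = 6.

6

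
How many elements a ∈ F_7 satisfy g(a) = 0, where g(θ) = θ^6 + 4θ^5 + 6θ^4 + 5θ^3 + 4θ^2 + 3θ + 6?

Evaluate at each of the 7 elements of F_7:
g(0) = 6; g(1) = 1; g(2) = 6; g(3) = 0 → root; g(4) = 1; g(5) = 1; g(6) = 5.
Roots: {3}.

1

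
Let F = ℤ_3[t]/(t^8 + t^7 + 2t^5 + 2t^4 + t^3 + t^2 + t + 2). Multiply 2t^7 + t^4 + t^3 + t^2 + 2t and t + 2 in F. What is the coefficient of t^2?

Multiply in ℤ_3[t]: (2t^7 + t^4 + t^3 + t^2 + 2t)·(t + 2) = 2t^8 + t^7 + t^5 + t^2 + t.
Reduce using t^8 ≡ 2t^7 + t^5 + t^4 + 2t^3 + 2t^2 + 2t + 1 (mod t^8 + t^7 + 2t^5 + 2t^4 + t^3 + t^2 + t + 2).
Reduced: 2t^7 + 2t^4 + t^3 + 2t^2 + 2t + 2.

2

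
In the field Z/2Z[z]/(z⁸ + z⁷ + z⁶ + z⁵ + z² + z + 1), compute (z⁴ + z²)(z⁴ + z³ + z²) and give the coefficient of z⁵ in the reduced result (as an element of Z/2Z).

0

Multiply in Z/2Z[z]: (z⁴ + z²)·(z⁴ + z³ + z²) = z⁸ + z⁷ + z⁵ + z⁴.
Reduce using z⁸ ≡ z⁷ + z⁶ + z⁵ + z² + z + 1 (mod z⁸ + z⁷ + z⁶ + z⁵ + z² + z + 1).
Reduced: z⁶ + z⁴ + z² + z + 1.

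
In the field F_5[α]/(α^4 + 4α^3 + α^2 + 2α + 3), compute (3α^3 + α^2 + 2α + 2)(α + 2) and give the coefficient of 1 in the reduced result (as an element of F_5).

Multiply in F_5[α]: (3α^3 + α^2 + 2α + 2)·(α + 2) = 3α^4 + 2α^3 + 4α^2 + α + 4.
Reduce using α^4 ≡ α^3 + 4α^2 + 3α + 2 (mod α^4 + 4α^3 + α^2 + 2α + 3).
Reduced: α^2.

0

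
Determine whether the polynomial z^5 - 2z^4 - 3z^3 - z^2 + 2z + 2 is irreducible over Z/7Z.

Write m(z) = z^5 - 2z^4 - 3z^3 - z^2 + 2z + 2.
Check for roots in Z/7Z: m(0) = 2; m(1) = 6; m(2) = 6; m(3) = 6; m(4) = 6; m(5) = 3; m(6) = 6.
No roots, so no linear factors.
Degree-2 irreducible divisors: test the 21 monic irreducibles of degree 2 over GF(7).
None of them divide m (all give nonzero remainder).
No irreducible factor of degree ≤ 2 exists, so m is irreducible over GF(7).

Yes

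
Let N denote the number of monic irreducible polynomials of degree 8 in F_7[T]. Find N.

By the necklace-counting formula, N_7(8) = (1/8) Σ_{d|8} μ(8/d)·7^d.
Divisors of 8: 1, 2, 4, 8; μ(8/d) for each: 0, 0, -1, 1.
Σ = − 7^4 + 7^8 = 5762400.
N = 5762400/8 = 720300.

720300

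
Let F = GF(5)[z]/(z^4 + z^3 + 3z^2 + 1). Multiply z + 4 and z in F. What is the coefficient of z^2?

Multiply in GF(5)[z]: (z + 4)·(z) = z^2 + 4z.
Reduced: z^2 + 4z.

1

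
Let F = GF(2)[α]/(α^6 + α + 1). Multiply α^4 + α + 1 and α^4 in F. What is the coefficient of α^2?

1

Multiply in GF(2)[α]: (α^4 + α + 1)·(α^4) = α^8 + α^5 + α^4.
Reduce using α^6 ≡ α + 1 (mod α^6 + α + 1).
Reduced: α^5 + α^4 + α^3 + α^2.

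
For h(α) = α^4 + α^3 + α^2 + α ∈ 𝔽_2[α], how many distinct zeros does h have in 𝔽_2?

Evaluate at each of the 2 elements of 𝔽_2:
h(0) = 0 → root; h(1) = 0 → root.
Roots: {0, 1}.

2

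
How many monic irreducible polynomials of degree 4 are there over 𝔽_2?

By the necklace-counting formula, N_2(4) = (1/4) Σ_{d|4} μ(4/d)·2^d.
Divisors of 4: 1, 2, 4; μ(4/d) for each: 0, -1, 1.
Σ = − 2^2 + 2^4 = 12.
N = 12/4 = 3.

3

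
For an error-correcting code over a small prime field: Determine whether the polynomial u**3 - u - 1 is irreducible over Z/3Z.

Yes

Write g(u) = u**3 - u - 1.
Check for roots in Z/3Z: g(0) = 2; g(1) = 2; g(2) = 2.
No roots. A degree-3 polynomial over a field with no linear factor is irreducible.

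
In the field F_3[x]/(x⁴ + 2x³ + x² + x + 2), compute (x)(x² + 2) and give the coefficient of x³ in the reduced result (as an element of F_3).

Multiply in F_3[x]: (x)·(x² + 2) = x³ + 2x.
Reduced: x³ + 2x.

1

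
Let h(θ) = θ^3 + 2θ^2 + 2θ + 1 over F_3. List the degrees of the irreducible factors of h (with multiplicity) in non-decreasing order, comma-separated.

1, 1, 1

Roots in F_3: h(0) = 1; h(1) = 0 → root; h(2) = 0 → root.
Linear factors from roots: (θ + 2), (θ + 1).
Complete factorization: h(θ) = (θ + 1)·(θ + 2)^2.
Factor degrees with multiplicity: 1 + 1 + 1 = 3.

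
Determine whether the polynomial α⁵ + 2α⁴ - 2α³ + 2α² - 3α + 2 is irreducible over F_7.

Yes

Write f(α) = α⁵ + 2α⁴ - 2α³ + 2α² - 3α + 2.
Check for roots in F_7: f(0) = 2; f(1) = 2; f(2) = 3; f(3) = 5; f(4) = 2; f(5) = 4; f(6) = 3.
No roots, so no linear factors.
Degree-2 irreducible divisors: test the 21 monic irreducibles of degree 2 over GF(7).
None of them divide f (all give nonzero remainder).
No irreducible factor of degree ≤ 2 exists, so f is irreducible over GF(7).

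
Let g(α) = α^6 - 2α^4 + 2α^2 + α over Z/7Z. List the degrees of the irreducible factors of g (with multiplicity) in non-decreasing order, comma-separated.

1, 1, 1, 1, 2

Linear factors from roots: (α), (α - 2), (α - 3), (α + 1).
Complete factorization: g(α) = (α)·(α + 1)·(α - 3)·(α - 2)·(α^2 - 3α - 1).
Factor degrees with multiplicity: 1 + 1 + 1 + 1 + 2 = 6.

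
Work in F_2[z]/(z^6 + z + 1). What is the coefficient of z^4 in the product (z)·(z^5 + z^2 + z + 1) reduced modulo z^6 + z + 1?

0

Multiply in F_2[z]: (z)·(z^5 + z^2 + z + 1) = z^6 + z^3 + z^2 + z.
Reduce using z^6 ≡ z + 1 (mod z^6 + z + 1).
Reduced: z^3 + z^2 + 1.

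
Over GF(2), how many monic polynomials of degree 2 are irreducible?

Gauss's count: N_{2}(2) = (1/2) Σ_{d|2} μ(2/d)·2^d.
Divisors of 2: 1, 2; μ(2/d) for each: -1, 1.
Σ = − 2^1 + 2^2 = 2.
N = 2/2 = 1.

1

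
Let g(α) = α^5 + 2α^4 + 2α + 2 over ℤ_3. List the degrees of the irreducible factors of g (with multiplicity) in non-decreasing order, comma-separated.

5

Roots in ℤ_3: g(0) = 2; g(1) = 1; g(2) = 1.
Complete factorization: g(α) = (α^5 + 2α^4 + 2α + 2).
Factor degrees with multiplicity: 5 = 5.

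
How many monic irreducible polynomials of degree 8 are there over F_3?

By the necklace-counting formula, N_3(8) = (1/8) Σ_{d|8} μ(8/d)·3^d.
Divisors of 8: 1, 2, 4, 8; μ(8/d) for each: 0, 0, -1, 1.
Σ = − 3^4 + 3^8 = 6480.
N = 6480/8 = 810.

810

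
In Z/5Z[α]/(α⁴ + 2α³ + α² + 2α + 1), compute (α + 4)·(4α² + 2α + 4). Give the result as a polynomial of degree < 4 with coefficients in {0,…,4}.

Multiply in Z/5Z[α]: (α + 4)·(4α² + 2α + 4) = 4α³ + 3α² + 2α + 1.
Reduced: 4α³ + 3α² + 2α + 1.

4α^3 + 3α^2 + 2α + 1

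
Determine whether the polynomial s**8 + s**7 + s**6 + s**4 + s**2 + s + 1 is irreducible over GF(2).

Write m(s) = s**8 + s**7 + s**6 + s**4 + s**2 + s + 1.
Check for roots in GF(2): m(0) = 1; m(1) = 1.
No roots, so no linear factors.
Monic irreducibles of degree 2 over GF(2): s**2 + s + 1.
None of them divide m (all give nonzero remainder).
Monic irreducibles of degree 3 over GF(2): s**3 + s + 1, s**3 + s**2 + 1.
None of them divide m (all give nonzero remainder).
Monic irreducibles of degree 4 over GF(2): s**4 + s + 1, s**4 + s**3 + 1, s**4 + s**3 + s**2 + s + 1.
None of them divide m (all give nonzero remainder).
No irreducible factor of degree ≤ 4 exists, so m is irreducible over GF(2).

Yes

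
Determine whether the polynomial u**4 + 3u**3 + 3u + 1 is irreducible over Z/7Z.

Yes

Write g(u) = u**4 + 3u**3 + 3u + 1.
Check for roots in Z/7Z: g(0) = 1; g(1) = 1; g(2) = 5; g(3) = 4; g(4) = 6; g(5) = 1; g(6) = 3.
No roots, so no linear factors.
Degree-2 irreducible divisors: test the 21 monic irreducibles of degree 2 over GF(7).
None of them divide g (all give nonzero remainder).
No irreducible factor of degree ≤ 2 exists, so g is irreducible over GF(7).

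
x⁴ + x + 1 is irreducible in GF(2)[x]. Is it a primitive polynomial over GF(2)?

Yes

Write f(x) = x⁴ + x + 1.
|GF(2^4)^×| = 2^4 − 1 = 15. Prime factorization: 15 = 3·5.
f is primitive ⇔ x has order 15 in GF(2)[x]/(f), i.e. x^(15/q) ≠ 1 for each prime q | 15.
x^(5) mod f = x² + x.
x^(3) mod f = x³.
None equal 1, so x has full order 15; f is primitive.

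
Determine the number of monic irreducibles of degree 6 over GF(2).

9

Gauss's count: N_{2}(6) = (1/6) Σ_{d|6} μ(6/d)·2^d.
Divisors of 6: 1, 2, 3, 6; μ(6/d) for each: 1, -1, -1, 1.
Σ = 2^1 − 2^2 − 2^3 + 2^6 = 54.
N = 54/6 = 9.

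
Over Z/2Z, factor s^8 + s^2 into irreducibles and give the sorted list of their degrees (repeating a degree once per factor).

Write h(s) = s^8 + s^2.
Roots in Z/2Z: h(0) = 0 → root; h(1) = 0 → root.
Linear factors from roots: (s), (s + 1).
Complete factorization: h(s) = (s)^2·(s + 1)^2·(s^2 + s + 1)^2.
Factor degrees with multiplicity: 1 + 1 + 1 + 1 + 2 + 2 = 8.

1, 1, 1, 1, 2, 2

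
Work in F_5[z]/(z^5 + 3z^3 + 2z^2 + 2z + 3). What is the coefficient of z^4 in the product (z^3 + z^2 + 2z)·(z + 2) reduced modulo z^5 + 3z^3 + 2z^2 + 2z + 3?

Multiply in F_5[z]: (z^3 + z^2 + 2z)·(z + 2) = z^4 + 3z^3 + 4z^2 + 4z.
Reduced: z^4 + 3z^3 + 4z^2 + 4z.

1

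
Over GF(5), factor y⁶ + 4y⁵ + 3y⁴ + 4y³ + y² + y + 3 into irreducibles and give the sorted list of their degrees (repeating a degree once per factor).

2, 2, 2

Write g(y) = y⁶ + 4y⁵ + 3y⁴ + 4y³ + y² + y + 3.
Roots in GF(5): g(0) = 3; g(1) = 2; g(2) = 1; g(3) = 2; g(4) = 4.
Complete factorization: g(y) = (y² + 4y + 2)·(y² + 3)^2.
Factor degrees with multiplicity: 2 + 2 + 2 = 6.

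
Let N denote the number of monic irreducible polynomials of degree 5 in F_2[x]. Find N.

6

x^(2^5) − x is the product of all monic irreducibles of degree dividing 5; Möbius inversion gives N = (1/5) Σ μ(5/d)·2^d.
Divisors of 5: 1, 5; μ(5/d) for each: -1, 1.
Σ = − 2^1 + 2^5 = 30.
N = 30/5 = 6.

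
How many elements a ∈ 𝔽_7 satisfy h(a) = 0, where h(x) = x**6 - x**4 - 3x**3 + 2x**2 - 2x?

Evaluate at each of the 7 elements of 𝔽_7:
h(0) = 0 → root; h(1) = 4; h(2) = 0 → root; h(3) = 5; h(4) = 4; h(5) = 0 → root; h(6) = 0 → root.
Roots: {0, 2, 5, 6}.

4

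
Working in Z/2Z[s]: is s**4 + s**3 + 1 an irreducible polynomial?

Yes

Write P(s) = s**4 + s**3 + 1.
Check for roots in Z/2Z: P(0) = 1; P(1) = 1.
No roots, so no linear factors.
Monic irreducibles of degree 2 over GF(2): s**2 + s + 1.
None of them divide P (all give nonzero remainder).
No irreducible factor of degree ≤ 2 exists, so P is irreducible over GF(2).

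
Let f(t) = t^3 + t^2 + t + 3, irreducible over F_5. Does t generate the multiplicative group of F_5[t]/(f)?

Yes

|GF(5^3)^×| = 5^3 − 1 = 124. Prime factorization: 124 = 2^2·31.
f is primitive ⇔ t has order 124 in GF(5)[t]/(f), i.e. t^(124/q) ≠ 1 for each prime q | 124.
t^(62) mod f = 4.
t^(4) mod f = 3t + 3.
None equal 1, so t has full order 124; f is primitive.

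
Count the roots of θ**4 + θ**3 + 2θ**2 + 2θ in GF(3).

Write f(θ) = θ**4 + θ**3 + 2θ**2 + 2θ.
Evaluate at each of the 3 elements of GF(3):
f(0) = 0 → root; f(1) = 0 → root; f(2) = 0 → root.
Roots: {0, 1, 2}.

3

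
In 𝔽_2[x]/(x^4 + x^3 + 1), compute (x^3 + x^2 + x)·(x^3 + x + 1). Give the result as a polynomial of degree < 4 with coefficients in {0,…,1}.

x^2 + x

Multiply in 𝔽_2[x]: (x^3 + x^2 + x)·(x^3 + x + 1) = x^6 + x^5 + x.
Reduce using x^4 ≡ x^3 + 1 (mod x^4 + x^3 + 1).
Reduced: x^2 + x.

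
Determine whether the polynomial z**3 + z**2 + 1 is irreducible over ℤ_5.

Write P(z) = z**3 + z**2 + 1.
Check for roots in ℤ_5: P(0) = 1; P(1) = 3; P(2) = 3; P(3) = 2; P(4) = 1.
No roots. A degree-3 polynomial over a field with no linear factor is irreducible.

Yes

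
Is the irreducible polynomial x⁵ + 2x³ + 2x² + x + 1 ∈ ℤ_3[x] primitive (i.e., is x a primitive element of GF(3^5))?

Yes

Write f(x) = x⁵ + 2x³ + 2x² + x + 1.
|GF(3^5)^×| = 3^5 − 1 = 242. Prime factorization: 242 = 2·11^2.
f is primitive ⇔ x has order 242 in GF(3)[x]/(f), i.e. x^(242/q) ≠ 1 for each prime q | 242.
x^(121) mod f = 2.
x^(22) mod f = x³ + x².
None equal 1, so x has full order 242; f is primitive.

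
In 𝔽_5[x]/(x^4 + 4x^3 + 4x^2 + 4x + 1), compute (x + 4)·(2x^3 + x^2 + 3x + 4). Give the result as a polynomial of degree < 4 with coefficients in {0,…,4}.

Multiply in 𝔽_5[x]: (x + 4)·(2x^3 + x^2 + 3x + 4) = 2x^4 + 4x^3 + 2x^2 + x + 1.
Reduce using x^4 ≡ x^3 + x^2 + x + 4 (mod x^4 + 4x^3 + 4x^2 + 4x + 1).
Reduced: x^3 + 4x^2 + 3x + 4.

x^3 + 4x^2 + 3x + 4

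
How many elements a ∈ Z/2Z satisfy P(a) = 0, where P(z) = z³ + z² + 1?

Evaluate at each of the 2 elements of Z/2Z:
P(0) = 1; P(1) = 1.
No element is a root.

0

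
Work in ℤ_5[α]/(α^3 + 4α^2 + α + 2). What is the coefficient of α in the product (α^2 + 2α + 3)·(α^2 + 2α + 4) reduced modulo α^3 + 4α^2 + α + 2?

2

Multiply in ℤ_5[α]: (α^2 + 2α + 3)·(α^2 + 2α + 4) = α^4 + 4α^3 + α^2 + 4α + 2.
Reduce using α^3 ≡ α^2 + 4α + 3 (mod α^3 + 4α^2 + α + 2).
Reduced: 2α + 2.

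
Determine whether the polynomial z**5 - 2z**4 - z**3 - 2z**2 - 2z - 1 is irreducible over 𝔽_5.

Write m(z) = z**5 - 2z**4 - z**3 - 2z**2 - 2z - 1.
Check for roots in 𝔽_5: m(0) = 4; m(1) = 3; m(2) = 4; m(3) = 4; m(4) = 2.
No roots, so no linear factors.
Degree-2 irreducible divisors: test the 10 monic irreducibles of degree 2 over GF(5).
None of them divide m (all give nonzero remainder).
No irreducible factor of degree ≤ 2 exists, so m is irreducible over GF(5).

Yes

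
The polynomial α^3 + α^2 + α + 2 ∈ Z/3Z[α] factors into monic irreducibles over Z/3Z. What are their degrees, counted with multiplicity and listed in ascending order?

3

Write f(α) = α^3 + α^2 + α + 2.
Roots in Z/3Z: f(0) = 2; f(1) = 2; f(2) = 1.
Complete factorization: f(α) = (α^3 + α^2 + α + 2).
Factor degrees with multiplicity: 3 = 3.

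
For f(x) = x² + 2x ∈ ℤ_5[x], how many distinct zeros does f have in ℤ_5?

2

Evaluate at each of the 5 elements of ℤ_5:
f(0) = 0 → root; f(1) = 3; f(2) = 3; f(3) = 0 → root; f(4) = 4.
Roots: {0, 3}.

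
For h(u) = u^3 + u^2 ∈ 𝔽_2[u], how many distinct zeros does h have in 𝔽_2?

Evaluate at each of the 2 elements of 𝔽_2:
h(0) = 0 → root; h(1) = 0 → root.
Roots: {0, 1}.

2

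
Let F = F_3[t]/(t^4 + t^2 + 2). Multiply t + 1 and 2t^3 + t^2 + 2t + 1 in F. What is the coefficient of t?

0

Multiply in F_3[t]: (t + 1)·(2t^3 + t^2 + 2t + 1) = 2t^4 + 1.
Reduce using t^4 ≡ 2t^2 + 1 (mod t^4 + t^2 + 2).
Reduced: t^2.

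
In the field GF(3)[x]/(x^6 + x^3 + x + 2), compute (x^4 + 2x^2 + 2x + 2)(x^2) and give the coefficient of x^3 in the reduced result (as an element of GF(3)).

1

Multiply in GF(3)[x]: (x^4 + 2x^2 + 2x + 2)·(x^2) = x^6 + 2x^4 + 2x^3 + 2x^2.
Reduce using x^6 ≡ 2x^3 + 2x + 1 (mod x^6 + x^3 + x + 2).
Reduced: 2x^4 + x^3 + 2x^2 + 2x + 1.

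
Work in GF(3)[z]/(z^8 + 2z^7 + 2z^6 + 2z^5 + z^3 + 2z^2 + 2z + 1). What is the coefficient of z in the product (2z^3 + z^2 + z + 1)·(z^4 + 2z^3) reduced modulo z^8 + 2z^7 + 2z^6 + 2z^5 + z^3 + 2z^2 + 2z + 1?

0

Multiply in GF(3)[z]: (2z^3 + z^2 + z + 1)·(z^4 + 2z^3) = 2z^7 + 2z^6 + 2z^3.
Reduced: 2z^7 + 2z^6 + 2z^3.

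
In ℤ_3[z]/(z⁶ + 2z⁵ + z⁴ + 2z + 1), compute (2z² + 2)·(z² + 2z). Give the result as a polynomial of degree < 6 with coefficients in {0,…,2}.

2z^4 + z^3 + 2z^2 + z

Multiply in ℤ_3[z]: (2z² + 2)·(z² + 2z) = 2z⁴ + z³ + 2z² + z.
Reduced: 2z⁴ + z³ + 2z² + z.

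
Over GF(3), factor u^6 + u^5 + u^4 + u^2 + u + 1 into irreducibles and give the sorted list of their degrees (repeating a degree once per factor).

1, 1, 2, 2

Write h(u) = u^6 + u^5 + u^4 + u^2 + u + 1.
Roots in GF(3): h(0) = 1; h(1) = 0 → root; h(2) = 2.
Linear factors from roots: (u - 1).
Complete factorization: h(u) = (u - 1)^2·(u^2 + u - 1)·(u^2 - u - 1).
Factor degrees with multiplicity: 1 + 1 + 2 + 2 = 6.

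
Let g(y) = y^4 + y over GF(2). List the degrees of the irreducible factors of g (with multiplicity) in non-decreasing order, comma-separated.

Roots in GF(2): g(0) = 0 → root; g(1) = 0 → root.
Linear factors from roots: (y), (y + 1).
Complete factorization: g(y) = (y)·(y + 1)·(y^2 + y + 1).
Factor degrees with multiplicity: 1 + 1 + 2 = 4.

1, 1, 2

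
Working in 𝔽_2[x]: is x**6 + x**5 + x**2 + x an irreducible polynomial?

Write P(x) = x**6 + x**5 + x**2 + x.
Check for roots in 𝔽_2: P(0) = 0 → root; P(1) = 0 → root.
P(0) = 0, so (x) divides P(x); P is reducible.

No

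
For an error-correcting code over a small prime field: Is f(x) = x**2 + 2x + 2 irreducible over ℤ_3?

Check for roots in ℤ_3: f(0) = 2; f(1) = 2; f(2) = 1.
No roots. A degree-2 polynomial over a field with no linear factor is irreducible.

Yes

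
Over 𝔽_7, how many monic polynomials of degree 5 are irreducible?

x^(7^5) − x is the product of all monic irreducibles of degree dividing 5; Möbius inversion gives N = (1/5) Σ μ(5/d)·7^d.
Divisors of 5: 1, 5; μ(5/d) for each: -1, 1.
Σ = − 7^1 + 7^5 = 16800.
N = 16800/5 = 3360.

3360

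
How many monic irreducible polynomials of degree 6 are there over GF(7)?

19544

x^(7^6) − x is the product of all monic irreducibles of degree dividing 6; Möbius inversion gives N = (1/6) Σ μ(6/d)·7^d.
Divisors of 6: 1, 2, 3, 6; μ(6/d) for each: 1, -1, -1, 1.
Σ = 7^1 − 7^2 − 7^3 + 7^6 = 117264.
N = 117264/6 = 19544.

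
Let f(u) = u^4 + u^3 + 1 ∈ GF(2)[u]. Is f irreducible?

Check for roots in GF(2): f(0) = 1; f(1) = 1.
No roots, so no linear factors.
Monic irreducibles of degree 2 over GF(2): u^2 + u + 1.
None of them divide f (all give nonzero remainder).
No irreducible factor of degree ≤ 2 exists, so f is irreducible over GF(2).

Yes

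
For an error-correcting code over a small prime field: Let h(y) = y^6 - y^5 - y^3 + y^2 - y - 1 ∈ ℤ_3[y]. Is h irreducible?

Check for roots in ℤ_3: h(0) = 2; h(1) = 1; h(2) = 1.
No roots, so no linear factors.
Monic irreducibles of degree 2 over GF(3): y^2 + 1, y^2 + y - 1, y^2 - y - 1.
None of them divide h (all give nonzero remainder).
Degree-3 irreducible divisors: test the 8 monic irreducibles of degree 3 over GF(3).
None of them divide h (all give nonzero remainder).
No irreducible factor of degree ≤ 3 exists, so h is irreducible over GF(3).

Yes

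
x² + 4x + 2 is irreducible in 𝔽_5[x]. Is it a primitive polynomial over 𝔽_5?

Write f(x) = x² + 4x + 2.
|GF(5^2)^×| = 5^2 − 1 = 24. Prime factorization: 24 = 2^3·3.
f is primitive ⇔ x has order 24 in GF(5)[x]/(f), i.e. x^(24/q) ≠ 1 for each prime q | 24.
x^(12) mod f = 4.
x^(8) mod f = 2x + 1.
None equal 1, so x has full order 24; f is primitive.

Yes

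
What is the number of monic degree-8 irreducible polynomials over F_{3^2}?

Gauss's count: N_{9}(8) = (1/8) Σ_{d|8} μ(8/d)·9^d.
Divisors of 8: 1, 2, 4, 8; μ(8/d) for each: 0, 0, -1, 1.
Σ = − 9^4 + 9^8 = 43040160.
N = 43040160/8 = 5380020.

5380020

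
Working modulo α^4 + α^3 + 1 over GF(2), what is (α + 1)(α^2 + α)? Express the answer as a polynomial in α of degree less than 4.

Multiply in GF(2)[α]: (α + 1)·(α^2 + α) = α^3 + α.
Reduced: α^3 + α.

α^3 + α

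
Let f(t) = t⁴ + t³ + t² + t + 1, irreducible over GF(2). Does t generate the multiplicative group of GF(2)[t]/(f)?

No

|GF(2^4)^×| = 2^4 − 1 = 15. Prime factorization: 15 = 3·5.
f is primitive ⇔ t has order 15 in GF(2)[t]/(f), i.e. t^(15/q) ≠ 1 for each prime q | 15.
t^(5) mod f = 1
t^(3) mod f = t³.
Since t^(5) = 1, the order of t divides 5 < 15; not primitive.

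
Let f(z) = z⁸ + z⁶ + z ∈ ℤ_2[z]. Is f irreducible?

Check for roots in ℤ_2: f(0) = 0 → root; f(1) = 1.
f(0) = 0, so (z) divides f(z); f is reducible.

No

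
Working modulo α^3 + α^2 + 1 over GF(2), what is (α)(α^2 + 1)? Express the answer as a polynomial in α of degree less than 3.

Multiply in GF(2)[α]: (α)·(α^2 + 1) = α^3 + α.
Reduce using α^3 ≡ α^2 + 1 (mod α^3 + α^2 + 1).
Reduced: α^2 + α + 1.

α^2 + α + 1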